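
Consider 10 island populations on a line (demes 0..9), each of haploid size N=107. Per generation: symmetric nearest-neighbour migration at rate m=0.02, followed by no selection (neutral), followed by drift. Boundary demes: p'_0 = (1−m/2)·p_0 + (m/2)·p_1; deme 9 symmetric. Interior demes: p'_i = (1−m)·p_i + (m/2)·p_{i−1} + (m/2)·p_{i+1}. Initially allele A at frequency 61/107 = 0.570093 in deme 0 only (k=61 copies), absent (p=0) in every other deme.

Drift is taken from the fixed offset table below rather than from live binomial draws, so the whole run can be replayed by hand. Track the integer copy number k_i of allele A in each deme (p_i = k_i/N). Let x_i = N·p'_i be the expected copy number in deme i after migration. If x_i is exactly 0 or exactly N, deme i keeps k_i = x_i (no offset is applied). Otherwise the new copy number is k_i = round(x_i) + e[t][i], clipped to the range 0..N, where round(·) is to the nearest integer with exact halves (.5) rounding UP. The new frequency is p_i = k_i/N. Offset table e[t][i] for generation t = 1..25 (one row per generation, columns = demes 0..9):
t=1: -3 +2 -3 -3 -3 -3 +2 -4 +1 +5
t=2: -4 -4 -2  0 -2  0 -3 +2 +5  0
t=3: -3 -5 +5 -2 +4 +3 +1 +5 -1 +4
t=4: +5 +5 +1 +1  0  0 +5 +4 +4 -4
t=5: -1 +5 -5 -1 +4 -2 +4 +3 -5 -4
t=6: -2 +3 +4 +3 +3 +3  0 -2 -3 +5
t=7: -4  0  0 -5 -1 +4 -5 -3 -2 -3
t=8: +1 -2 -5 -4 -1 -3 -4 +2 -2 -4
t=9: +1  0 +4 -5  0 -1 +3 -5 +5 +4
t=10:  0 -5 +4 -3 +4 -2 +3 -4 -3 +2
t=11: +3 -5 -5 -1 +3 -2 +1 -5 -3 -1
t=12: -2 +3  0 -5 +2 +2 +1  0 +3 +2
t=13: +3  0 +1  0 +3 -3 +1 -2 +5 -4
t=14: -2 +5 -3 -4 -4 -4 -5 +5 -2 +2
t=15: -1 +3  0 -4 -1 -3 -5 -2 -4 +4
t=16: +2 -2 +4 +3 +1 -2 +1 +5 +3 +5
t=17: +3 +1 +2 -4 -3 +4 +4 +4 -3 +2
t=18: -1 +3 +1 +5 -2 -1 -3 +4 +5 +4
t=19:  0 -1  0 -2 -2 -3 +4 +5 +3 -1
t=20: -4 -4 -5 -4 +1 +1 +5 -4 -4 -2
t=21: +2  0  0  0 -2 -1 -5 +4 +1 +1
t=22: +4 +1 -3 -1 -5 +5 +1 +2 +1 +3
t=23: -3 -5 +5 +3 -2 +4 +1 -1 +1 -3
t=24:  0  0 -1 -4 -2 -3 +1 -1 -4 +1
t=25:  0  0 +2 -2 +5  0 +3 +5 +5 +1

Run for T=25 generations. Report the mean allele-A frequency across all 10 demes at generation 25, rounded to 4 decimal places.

0.0598

t=0: k=[61 0 0 0 0 0 0 0 0 0]
t=1: x=[60.3900 0.6100 0.0000 0.0000 0.0000 0.0000 0.0000 0.0000 0.0000 0.0000] k=[57 3 0 0 0 0 0 0 0 0]
t=2: x=[56.4600 3.5100 0.0300 0.0000 0.0000 0.0000 0.0000 0.0000 0.0000 0.0000] k=[52 0 0 0 0 0 0 0 0 0]
t=3: x=[51.4800 0.5200 0.0000 0.0000 0.0000 0.0000 0.0000 0.0000 0.0000 0.0000] k=[48 0 0 0 0 0 0 0 0 0]
t=4: x=[47.5200 0.4800 0.0000 0.0000 0.0000 0.0000 0.0000 0.0000 0.0000 0.0000] k=[53 5 0 0 0 0 0 0 0 0]
t=5: x=[52.5200 5.4300 0.0500 0.0000 0.0000 0.0000 0.0000 0.0000 0.0000 0.0000] k=[52 10 0 0 0 0 0 0 0 0]
t=6: x=[51.5800 10.3200 0.1000 0.0000 0.0000 0.0000 0.0000 0.0000 0.0000 0.0000] k=[50 13 4 0 0 0 0 0 0 0]
t=7: x=[49.6300 13.2800 4.0500 0.0400 0.0000 0.0000 0.0000 0.0000 0.0000 0.0000] k=[46 13 4 0 0 0 0 0 0 0]
t=8: x=[45.6700 13.2400 4.0500 0.0400 0.0000 0.0000 0.0000 0.0000 0.0000 0.0000] k=[47 11 0 0 0 0 0 0 0 0]
t=9: x=[46.6400 11.2500 0.1100 0.0000 0.0000 0.0000 0.0000 0.0000 0.0000 0.0000] k=[48 11 4 0 0 0 0 0 0 0]
t=10: x=[47.6300 11.3000 4.0300 0.0400 0.0000 0.0000 0.0000 0.0000 0.0000 0.0000] k=[48 6 8 0 0 0 0 0 0 0]
t=11: x=[47.5800 6.4400 7.9000 0.0800 0.0000 0.0000 0.0000 0.0000 0.0000 0.0000] k=[51 1 3 0 0 0 0 0 0 0]
t=12: x=[50.5000 1.5200 2.9500 0.0300 0.0000 0.0000 0.0000 0.0000 0.0000 0.0000] k=[49 5 3 0 0 0 0 0 0 0]
t=13: x=[48.5600 5.4200 2.9900 0.0300 0.0000 0.0000 0.0000 0.0000 0.0000 0.0000] k=[52 5 4 0 0 0 0 0 0 0]
t=14: x=[51.5300 5.4600 3.9700 0.0400 0.0000 0.0000 0.0000 0.0000 0.0000 0.0000] k=[50 10 1 0 0 0 0 0 0 0]
t=15: x=[49.6000 10.3100 1.0800 0.0100 0.0000 0.0000 0.0000 0.0000 0.0000 0.0000] k=[49 13 1 0 0 0 0 0 0 0]
t=16: x=[48.6400 13.2400 1.1100 0.0100 0.0000 0.0000 0.0000 0.0000 0.0000 0.0000] k=[51 11 5 3 0 0 0 0 0 0]
t=17: x=[50.6000 11.3400 5.0400 2.9900 0.0300 0.0000 0.0000 0.0000 0.0000 0.0000] k=[54 12 7 0 0 0 0 0 0 0]
t=18: x=[53.5800 12.3700 6.9800 0.0700 0.0000 0.0000 0.0000 0.0000 0.0000 0.0000] k=[53 15 8 5 0 0 0 0 0 0]
t=19: x=[52.6200 15.3100 8.0400 4.9800 0.0500 0.0000 0.0000 0.0000 0.0000 0.0000] k=[53 14 8 3 0 0 0 0 0 0]
t=20: x=[52.6100 14.3300 8.0100 3.0200 0.0300 0.0000 0.0000 0.0000 0.0000 0.0000] k=[49 10 3 0 1 0 0 0 0 0]
t=21: x=[48.6100 10.3200 3.0400 0.0400 0.9800 0.0100 0.0000 0.0000 0.0000 0.0000] k=[51 10 3 0 0 0 0 0 0 0]
t=22: x=[50.5900 10.3400 3.0400 0.0300 0.0000 0.0000 0.0000 0.0000 0.0000 0.0000] k=[55 11 0 0 0 0 0 0 0 0]
t=23: x=[54.5600 11.3300 0.1100 0.0000 0.0000 0.0000 0.0000 0.0000 0.0000 0.0000] k=[52 6 5 0 0 0 0 0 0 0]
t=24: x=[51.5400 6.4500 4.9600 0.0500 0.0000 0.0000 0.0000 0.0000 0.0000 0.0000] k=[52 6 4 0 0 0 0 0 0 0]
t=25: x=[51.5400 6.4400 3.9800 0.0400 0.0000 0.0000 0.0000 0.0000 0.0000 0.0000] k=[52 6 6 0 0 0 0 0 0 0]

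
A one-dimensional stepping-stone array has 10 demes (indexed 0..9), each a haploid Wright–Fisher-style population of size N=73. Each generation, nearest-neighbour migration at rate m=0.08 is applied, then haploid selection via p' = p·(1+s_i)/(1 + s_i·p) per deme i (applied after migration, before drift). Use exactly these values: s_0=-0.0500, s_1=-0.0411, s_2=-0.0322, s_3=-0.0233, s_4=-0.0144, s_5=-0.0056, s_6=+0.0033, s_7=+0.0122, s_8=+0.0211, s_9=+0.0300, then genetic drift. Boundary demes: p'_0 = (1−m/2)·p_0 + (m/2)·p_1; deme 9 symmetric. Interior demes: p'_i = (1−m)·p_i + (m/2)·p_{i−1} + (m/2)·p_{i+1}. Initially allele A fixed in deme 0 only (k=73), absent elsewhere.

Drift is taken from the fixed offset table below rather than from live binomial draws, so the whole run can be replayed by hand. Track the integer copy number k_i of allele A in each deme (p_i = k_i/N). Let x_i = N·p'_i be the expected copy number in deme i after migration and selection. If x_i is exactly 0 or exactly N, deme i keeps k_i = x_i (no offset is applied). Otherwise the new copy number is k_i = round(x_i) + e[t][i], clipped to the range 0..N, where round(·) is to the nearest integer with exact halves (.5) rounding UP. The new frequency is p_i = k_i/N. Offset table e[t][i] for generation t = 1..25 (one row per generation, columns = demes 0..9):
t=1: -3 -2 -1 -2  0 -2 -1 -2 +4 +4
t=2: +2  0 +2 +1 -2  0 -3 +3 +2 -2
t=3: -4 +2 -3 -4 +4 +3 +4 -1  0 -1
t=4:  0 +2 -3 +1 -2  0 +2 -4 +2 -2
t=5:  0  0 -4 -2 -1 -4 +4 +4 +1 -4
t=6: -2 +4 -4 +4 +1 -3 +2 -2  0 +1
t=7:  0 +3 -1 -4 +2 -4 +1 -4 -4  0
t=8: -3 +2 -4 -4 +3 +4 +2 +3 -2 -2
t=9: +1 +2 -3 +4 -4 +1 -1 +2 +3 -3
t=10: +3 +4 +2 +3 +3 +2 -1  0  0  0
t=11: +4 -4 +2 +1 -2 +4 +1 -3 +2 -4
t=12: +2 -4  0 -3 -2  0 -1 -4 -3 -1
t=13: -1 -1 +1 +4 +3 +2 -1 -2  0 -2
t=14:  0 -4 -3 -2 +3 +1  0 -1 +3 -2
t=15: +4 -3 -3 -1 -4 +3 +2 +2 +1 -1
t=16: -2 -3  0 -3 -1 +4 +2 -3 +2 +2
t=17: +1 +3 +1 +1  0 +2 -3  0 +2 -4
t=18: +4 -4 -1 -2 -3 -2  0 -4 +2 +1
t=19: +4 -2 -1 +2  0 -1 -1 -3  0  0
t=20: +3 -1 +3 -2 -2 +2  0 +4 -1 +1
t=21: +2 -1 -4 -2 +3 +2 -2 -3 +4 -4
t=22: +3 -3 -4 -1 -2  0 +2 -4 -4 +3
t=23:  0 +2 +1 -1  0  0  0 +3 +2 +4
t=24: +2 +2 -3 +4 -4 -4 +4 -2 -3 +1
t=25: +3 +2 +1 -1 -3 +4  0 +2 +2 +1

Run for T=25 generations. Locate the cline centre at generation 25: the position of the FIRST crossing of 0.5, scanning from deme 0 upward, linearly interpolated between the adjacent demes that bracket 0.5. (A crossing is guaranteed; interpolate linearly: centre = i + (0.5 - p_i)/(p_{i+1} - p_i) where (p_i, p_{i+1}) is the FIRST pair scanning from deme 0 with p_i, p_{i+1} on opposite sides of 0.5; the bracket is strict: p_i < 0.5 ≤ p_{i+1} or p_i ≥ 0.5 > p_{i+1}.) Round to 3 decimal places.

t=0: k=[73 0 0 0 0 0 0 0 0 0]
t=1: x=[69.9328 2.8046 0.0000 0.0000 0.0000 0.0000 0.0000 0.0000 0.0000 0.0000] k=[67 1 0 0 0 0 0 0 0 0]
t=2: x=[63.9616 3.4591 0.0387 0.0000 0.0000 0.0000 0.0000 0.0000 0.0000 0.0000] k=[66 3 2 0 0 0 0 0 0 0]
t=3: x=[63.0473 5.2710 1.8985 0.0781 0.0000 0.0000 0.0000 0.0000 0.0000 0.0000] k=[59 7 0 0 0 0 0 0 0 0]
t=4: x=[56.2677 8.4803 0.2710 0.0000 0.0000 0.0000 0.0000 0.0000 0.0000 0.0000] k=[56 10 0 0 0 0 0 0 0 0]
t=5: x=[53.4342 11.0409 0.3872 0.0000 0.0000 0.0000 0.0000 0.0000 0.0000 0.0000] k=[53 11 0 0 0 0 0 0 0 0]
t=6: x=[50.5302 11.8184 0.4259 0.0000 0.0000 0.0000 0.0000 0.0000 0.0000 0.0000] k=[49 16 0 0 0 0 0 0 0 0]
t=7: x=[46.8252 16.1461 0.6196 0.0000 0.0000 0.0000 0.0000 0.0000 0.0000 0.0000] k=[47 19 0 0 0 0 0 0 0 0]
t=8: x=[45.0001 18.7689 0.7358 0.0000 0.0000 0.0000 0.0000 0.0000 0.0000 0.0000] k=[42 21 0 0 0 0 0 0 0 0]
t=9: x=[40.2363 20.3778 0.8133 0.0000 0.0000 0.0000 0.0000 0.0000 0.0000 0.0000] k=[41 22 0 0 0 0 0 0 0 0]
t=10: x=[39.3115 21.2424 0.8520 0.0000 0.0000 0.0000 0.0000 0.0000 0.0000 0.0000] k=[42 25 3 0 0 0 0 0 0 0]
t=11: x=[40.3973 24.1175 3.6450 0.1172 0.0000 0.0000 0.0000 0.0000 0.0000 0.0000] k=[44 20 6 1 0 0 0 0 0 0]
t=12: x=[42.1300 19.7888 6.1725 1.1334 0.0394 0.0000 0.0000 0.0000 0.0000 0.0000] k=[44 16 6 0 0 0 0 0 0 0]
t=13: x=[41.9686 16.1852 5.9779 0.2344 0.0000 0.0000 0.0000 0.0000 0.0000 0.0000] k=[41 15 7 4 0 0 0 0 0 0]
t=14: x=[39.0303 15.2085 6.9904 3.8726 0.1577 0.0000 0.0000 0.0000 0.0000 0.0000] k=[39 11 4 2 3 0 0 0 0 0]
t=15: x=[36.9445 11.4296 4.0723 2.0720 2.8007 0.1193 0.0000 0.0000 0.0000 0.0000] k=[41 8 1 1 0 3 0 0 0 0]
t=16: x=[38.7491 8.7128 1.2395 0.9379 0.1577 2.7451 0.1204 0.0000 0.0000 0.0000] k=[37 6 1 0 0 7 2 0 0 0]
t=17: x=[34.8250 6.7775 1.1232 0.0391 0.2760 6.4867 2.1268 0.0810 0.0000 0.0000] k=[36 10 2 1 0 8 0 0 0 0]
t=18: x=[34.0268 10.3418 2.2088 0.9770 0.3548 7.3229 0.3211 0.0000 0.0000 0.0000] k=[38 6 1 0 0 5 0 0 0 0]
t=19: x=[35.7840 6.8162 1.1232 0.0391 0.1971 4.5759 0.2007 0.0000 0.0000 0.0000] k=[40 5 0 2 0 4 0 0 0 0]
t=20: x=[37.6658 5.9660 0.2710 1.7982 0.2366 3.6604 0.1605 0.0000 0.0000 0.0000] k=[41 5 3 0 0 6 0 0 0 0]
t=21: x=[38.6287 6.1205 2.8684 0.1172 0.2366 5.4914 0.2408 0.0000 0.0000 0.0000] k=[41 5 0 0 3 7 0 0 0 0]
t=22: x=[38.6287 6.0046 0.1936 0.1172 2.9980 6.5265 0.2809 0.0000 0.0000 0.0000] k=[42 3 0 0 1 7 2 0 0 0]
t=23: x=[39.5124 4.2682 0.1161 0.0391 1.1830 6.5265 2.1268 0.0810 0.0000 0.0000] k=[40 6 1 0 1 7 2 3 0 0]
t=24: x=[37.7059 6.8935 1.1232 0.0781 1.1830 6.5265 2.2472 2.8733 0.1225 0.0000] k=[40 9 0 4 0 3 6 1 0 0]
t=25: x=[37.8262 9.5269 0.5034 3.5985 0.2760 2.9839 5.6973 1.1739 0.0408 0.0000] k=[41 12 2 3 0 7 6 3 2 0]

0.155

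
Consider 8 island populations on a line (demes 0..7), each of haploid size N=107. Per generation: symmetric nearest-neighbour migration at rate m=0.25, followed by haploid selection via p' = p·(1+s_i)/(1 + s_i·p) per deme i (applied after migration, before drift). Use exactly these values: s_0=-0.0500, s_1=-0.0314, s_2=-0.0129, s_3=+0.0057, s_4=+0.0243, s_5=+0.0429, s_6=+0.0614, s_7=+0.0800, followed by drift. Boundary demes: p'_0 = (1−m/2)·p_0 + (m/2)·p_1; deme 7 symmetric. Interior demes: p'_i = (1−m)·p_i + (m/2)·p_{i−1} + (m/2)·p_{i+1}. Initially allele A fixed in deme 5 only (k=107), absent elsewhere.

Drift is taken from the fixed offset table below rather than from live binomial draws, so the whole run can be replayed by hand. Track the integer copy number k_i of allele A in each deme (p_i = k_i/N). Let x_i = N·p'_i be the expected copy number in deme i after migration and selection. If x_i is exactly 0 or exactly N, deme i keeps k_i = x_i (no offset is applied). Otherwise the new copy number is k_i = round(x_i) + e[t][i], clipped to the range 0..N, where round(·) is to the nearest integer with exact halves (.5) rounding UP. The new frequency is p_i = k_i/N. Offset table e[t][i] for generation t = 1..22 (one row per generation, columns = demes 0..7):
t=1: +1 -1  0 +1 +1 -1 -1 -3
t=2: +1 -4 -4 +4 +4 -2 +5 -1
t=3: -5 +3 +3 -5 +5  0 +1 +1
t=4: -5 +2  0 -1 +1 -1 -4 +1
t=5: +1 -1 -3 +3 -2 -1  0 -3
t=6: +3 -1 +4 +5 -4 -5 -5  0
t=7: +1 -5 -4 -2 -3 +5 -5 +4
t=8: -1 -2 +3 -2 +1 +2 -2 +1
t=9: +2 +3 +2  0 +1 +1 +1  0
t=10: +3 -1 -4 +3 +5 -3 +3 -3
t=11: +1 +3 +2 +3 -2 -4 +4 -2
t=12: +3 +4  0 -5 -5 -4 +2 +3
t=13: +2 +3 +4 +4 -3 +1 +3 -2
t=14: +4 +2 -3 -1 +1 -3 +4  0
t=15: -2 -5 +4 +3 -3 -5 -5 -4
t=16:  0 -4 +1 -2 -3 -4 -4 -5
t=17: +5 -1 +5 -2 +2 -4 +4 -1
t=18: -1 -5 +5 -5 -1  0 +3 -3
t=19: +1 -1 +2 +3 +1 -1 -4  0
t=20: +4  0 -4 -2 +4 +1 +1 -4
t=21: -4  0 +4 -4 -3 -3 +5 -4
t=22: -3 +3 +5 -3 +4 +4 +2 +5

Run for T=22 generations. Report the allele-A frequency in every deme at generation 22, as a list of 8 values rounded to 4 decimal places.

[0.0654, 0.1308, 0.1963, 0.1215, 0.2430, 0.2897, 0.3551, 0.3271]

t=0: k=[0 0 0 0 0 107 0 0]
t=1: x=[0.0000 0.0000 0.0000 0.0000 13.6585 81.0839 14.0881 0.0000] k=[0 0 0 0 15 80 13 0]
t=2: x=[0.0000 0.0000 0.0000 1.8855 21.6618 64.5800 20.7277 1.7529] k=[0 0 0 6 26 63 26 1]
t=3: x=[0.0000 0.0000 0.7404 7.7910 28.6256 54.8733 28.7351 4.4413] k=[0 0 4 3 34 55 30 5]
t=4: x=[0.0000 0.4844 3.3328 7.0373 33.2982 50.3683 31.3031 8.7220] k=[0 2 3 6 34 49 27 10]
t=5: x=[0.2375 1.8171 3.2093 9.1726 32.9197 45.4697 28.8636 12.9774] k=[1 1 0 12 31 44 29 10]
t=6: x=[0.9504 0.8477 1.6044 12.9395 30.7737 41.5626 29.7631 13.2425] k=[4 0 6 18 27 37 25 13]
t=7: x=[3.3304 1.2112 6.6684 17.7088 27.6140 35.2355 26.1597 15.4920] k=[4 0 3 16 25 40 21 19]
t=8: x=[3.3304 0.8477 4.1973 15.5755 26.2224 36.7568 24.2234 20.4950] k=[2 0 7 14 27 39 22 21]
t=9: x=[1.6639 1.0900 6.9155 14.8224 27.3611 36.3767 25.1275 22.4603] k=[4 4 9 15 28 37 26 22]
t=10: x=[3.8071 4.4859 9.0172 15.9520 27.9934 35.4892 28.0919 23.8980] k=[7 3 5 19 33 32 31 21]
t=11: x=[6.1938 3.6363 6.4212 19.0890 31.6576 32.9501 31.1749 23.6368] k=[7 7 8 22 30 29 35 22]
t=12: x=[6.6718 6.9157 9.5119 21.3470 29.3840 30.7879 33.9918 25.0721] k=[10 11 10 16 24 27 36 28]
t=13: x=[9.6645 10.4454 10.7488 16.3285 23.8166 28.6220 35.2693 30.6553] k=[12 13 15 20 21 30 38 29]
t=14: x=[11.5844 12.7620 15.2048 19.5908 22.4226 30.7879 37.3097 31.8183] k=[16 15 12 19 23 28 41 32]
t=15: x=[15.1940 14.3490 13.1000 18.7126 23.5632 29.8965 39.7266 34.9104] k=[13 9 17 22 21 25 35 31]
t=16: x=[11.9448 10.2017 16.4435 21.3470 22.0422 26.5803 34.6308 33.2372] k=[12 6 17 19 19 23 31 28]
t=17: x=[10.7440 7.8887 15.7003 18.8381 19.8858 24.2794 30.9184 30.0084] k=[16 7 21 17 22 20 35 29]
t=18: x=[14.2302 9.5927 18.5501 18.2107 21.5350 22.8713 33.7361 31.4309] k=[13 5 24 13 21 23 37 28]
t=19: x=[11.4643 8.1320 20.0377 15.4500 20.6471 25.3025 35.5246 30.7846] k=[12 7 22 18 22 24 32 31]
t=20: x=[10.8640 9.2274 19.4178 19.0890 22.1690 25.5582 32.2002 32.8505] k=[15 9 15 17 26 27 33 29]
t=21: x=[13.6282 10.2017 14.3380 17.9598 25.4629 28.4945 33.0965 31.1725] k=[10 10 18 14 22 25 38 27]
t=22: x=[9.5446 10.6891 16.3196 15.5755 21.7886 27.0910 36.4176 30.0084] k=[7 14 21 13 26 31 38 35]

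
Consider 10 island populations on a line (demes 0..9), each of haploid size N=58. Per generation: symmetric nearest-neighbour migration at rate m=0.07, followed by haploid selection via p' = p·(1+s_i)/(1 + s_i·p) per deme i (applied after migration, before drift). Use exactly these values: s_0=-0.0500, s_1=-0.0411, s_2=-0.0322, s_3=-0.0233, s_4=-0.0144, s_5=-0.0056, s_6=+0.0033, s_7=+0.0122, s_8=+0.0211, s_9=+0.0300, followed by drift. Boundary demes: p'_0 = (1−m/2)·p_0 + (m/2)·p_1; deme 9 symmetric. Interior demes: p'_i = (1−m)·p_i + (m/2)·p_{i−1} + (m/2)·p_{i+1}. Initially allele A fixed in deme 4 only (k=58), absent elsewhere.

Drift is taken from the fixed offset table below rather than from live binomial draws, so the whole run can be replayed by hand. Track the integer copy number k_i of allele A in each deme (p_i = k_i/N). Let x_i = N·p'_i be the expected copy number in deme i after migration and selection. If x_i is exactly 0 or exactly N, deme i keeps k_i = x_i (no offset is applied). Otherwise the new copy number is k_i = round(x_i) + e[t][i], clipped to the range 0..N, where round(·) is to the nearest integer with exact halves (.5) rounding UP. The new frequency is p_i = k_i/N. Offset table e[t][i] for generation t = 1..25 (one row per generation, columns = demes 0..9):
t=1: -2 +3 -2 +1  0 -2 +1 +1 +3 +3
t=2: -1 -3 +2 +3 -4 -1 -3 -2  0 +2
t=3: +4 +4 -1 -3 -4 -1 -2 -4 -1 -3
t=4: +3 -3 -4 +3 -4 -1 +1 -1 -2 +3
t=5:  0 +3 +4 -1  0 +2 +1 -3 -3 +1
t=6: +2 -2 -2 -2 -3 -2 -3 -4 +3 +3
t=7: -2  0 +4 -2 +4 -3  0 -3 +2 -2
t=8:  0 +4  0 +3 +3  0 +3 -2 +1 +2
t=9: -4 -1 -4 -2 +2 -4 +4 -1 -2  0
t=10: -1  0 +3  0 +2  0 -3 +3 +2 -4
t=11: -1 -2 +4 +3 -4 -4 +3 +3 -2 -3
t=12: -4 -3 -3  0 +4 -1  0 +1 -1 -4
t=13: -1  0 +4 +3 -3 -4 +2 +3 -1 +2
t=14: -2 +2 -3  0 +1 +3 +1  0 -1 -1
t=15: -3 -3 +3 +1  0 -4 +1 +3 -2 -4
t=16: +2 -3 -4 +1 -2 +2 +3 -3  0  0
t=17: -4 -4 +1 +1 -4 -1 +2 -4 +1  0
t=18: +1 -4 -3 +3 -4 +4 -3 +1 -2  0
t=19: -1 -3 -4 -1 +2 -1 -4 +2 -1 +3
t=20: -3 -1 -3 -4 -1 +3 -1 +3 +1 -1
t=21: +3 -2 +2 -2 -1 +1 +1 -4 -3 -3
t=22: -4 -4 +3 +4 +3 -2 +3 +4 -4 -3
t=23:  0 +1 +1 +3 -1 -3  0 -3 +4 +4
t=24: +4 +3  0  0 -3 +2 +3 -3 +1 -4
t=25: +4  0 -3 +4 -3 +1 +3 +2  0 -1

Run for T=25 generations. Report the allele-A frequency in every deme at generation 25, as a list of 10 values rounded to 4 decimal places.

[0.1379, 0.0690, 0.0517, 0.2759, 0.0517, 0.1724, 0.2931, 0.1379, 0.0862, 0.0000]

t=0: k=[0 0 0 0 58 0 0 0 0 0]
t=1: x=[0.0000 0.0000 0.0000 1.9843 53.8849 2.0190 0.0000 0.0000 0.0000 0.0000] k=[0 0 0 3 54 0 0 0 0 0]
t=2: x=[0.0000 0.0000 0.1016 4.5796 50.2279 1.8798 0.0000 0.0000 0.0000 0.0000] k=[0 0 2 8 46 1 0 0 0 0]
t=3: x=[0.0000 0.0671 2.0736 8.9403 42.9338 2.5264 0.0351 0.0000 0.0000 0.0000] k=[0 4 1 6 39 2 0 0 0 0]
t=4: x=[0.1330 3.6103 1.2397 6.8365 36.3536 3.2079 0.0702 0.0000 0.0000 0.0000] k=[3 1 0 10 32 2 1 0 0 0]
t=5: x=[2.7905 0.9932 0.3727 10.2200 29.9700 2.9990 1.0032 0.0354 0.0000 0.0000] k=[3 4 4 9 30 5 2 0 0 0]
t=6: x=[2.8908 3.8128 4.0500 9.3732 28.1798 5.7409 2.0415 0.0709 0.0000 0.0000] k=[5 2 2 7 25 4 0 0 0 0]
t=7: x=[4.6700 2.0215 2.1075 7.3032 23.4322 4.5713 0.1405 0.0000 0.0000 0.0000] k=[3 2 6 5 27 2 0 0 0 0]
t=8: x=[2.8240 2.0888 5.6557 5.6830 25.1482 2.7900 0.0702 0.0000 0.0000 0.0000] k=[3 6 6 9 28 3 3 0 0 0]
t=9: x=[2.9577 5.6764 5.9285 9.3732 26.2514 3.8547 2.9041 0.1063 0.0000 0.0000] k=[0 5 2 7 28 0 7 0 0 0]
t=10: x=[0.1663 4.5412 2.2094 7.4063 26.0767 1.2183 6.5291 0.2480 0.0000 0.0000] k=[0 5 5 7 28 1 4 3 0 0]
t=11: x=[0.1663 4.6426 4.9206 7.5095 26.1116 2.0389 3.8719 2.9639 0.1072 0.0000] k=[0 3 9 11 22 0 7 6 0 0]
t=12: x=[0.0998 2.9839 8.6171 11.1018 20.6517 1.0094 6.7396 5.8888 0.2144 0.0000] k=[0 0 6 11 25 0 7 7 0 0]
t=13: x=[0.0000 0.2014 5.7921 11.1018 23.4322 1.1138 6.7747 6.8277 0.2501 0.0000] k=[0 0 10 14 20 0 9 10 0 0]
t=14: x=[0.0000 0.3357 9.5265 13.8203 18.9047 1.0094 8.7444 9.7127 0.3573 0.0000] k=[0 2 7 14 20 4 10 10 0 0]
t=15: x=[0.0665 2.0215 6.8693 13.7166 19.0440 4.7455 9.8168 9.7479 0.3573 0.0000] k=[0 0 10 15 19 1 11 13 0 0]
t=16: x=[0.0000 0.3357 9.5608 14.7047 18.0492 1.9693 10.7488 12.5941 0.4645 0.0000] k=[0 0 6 16 16 4 14 10 0 0]
t=17: x=[0.0000 0.2014 5.9626 15.3821 15.4153 4.7455 13.5442 9.8891 0.3573 0.0000] k=[0 0 7 16 11 4 16 6 1 0]
t=18: x=[0.0000 0.2350 6.8693 15.2436 10.8019 4.6410 15.2670 6.2422 1.1636 0.0360] k=[0 0 4 18 7 9 12 7 0 0]
t=19: x=[0.0000 0.1343 4.2201 16.8419 7.3613 8.9922 11.7508 7.0043 0.2501 0.0000] k=[0 0 0 16 9 8 8 9 0 0]
t=20: x=[0.0000 0.0000 0.5421 14.9321 9.0982 7.9962 8.0578 8.7396 0.3216 0.0000] k=[0 0 0 11 8 11 7 12 1 0]
t=21: x=[0.0000 0.0000 0.3727 10.3086 8.1083 10.7059 7.3361 11.5518 1.3778 0.0360] k=[0 0 2 8 7 12 8 8 0 0]
t=22: x=[0.0000 0.0671 2.0736 7.5980 7.1189 11.6327 8.1631 7.8015 0.2859 0.0000] k=[0 0 5 12 10 10 11 12 0 0]
t=23: x=[0.0000 0.1678 4.9206 11.4666 9.9499 9.9885 11.0294 11.6575 0.4288 0.0000] k=[0 1 6 14 9 7 11 9 4 0]
t=24: x=[0.0333 1.0940 5.9285 13.3018 8.9942 7.1746 10.8190 8.9867 4.1141 0.1442] k=[4 4 6 13 6 9 14 6 5 0]
t=25: x=[3.8131 3.9140 5.9967 12.2802 6.2684 9.0271 13.5792 6.3129 4.9538 0.1802] k=[8 4 3 16 3 10 17 8 5 0]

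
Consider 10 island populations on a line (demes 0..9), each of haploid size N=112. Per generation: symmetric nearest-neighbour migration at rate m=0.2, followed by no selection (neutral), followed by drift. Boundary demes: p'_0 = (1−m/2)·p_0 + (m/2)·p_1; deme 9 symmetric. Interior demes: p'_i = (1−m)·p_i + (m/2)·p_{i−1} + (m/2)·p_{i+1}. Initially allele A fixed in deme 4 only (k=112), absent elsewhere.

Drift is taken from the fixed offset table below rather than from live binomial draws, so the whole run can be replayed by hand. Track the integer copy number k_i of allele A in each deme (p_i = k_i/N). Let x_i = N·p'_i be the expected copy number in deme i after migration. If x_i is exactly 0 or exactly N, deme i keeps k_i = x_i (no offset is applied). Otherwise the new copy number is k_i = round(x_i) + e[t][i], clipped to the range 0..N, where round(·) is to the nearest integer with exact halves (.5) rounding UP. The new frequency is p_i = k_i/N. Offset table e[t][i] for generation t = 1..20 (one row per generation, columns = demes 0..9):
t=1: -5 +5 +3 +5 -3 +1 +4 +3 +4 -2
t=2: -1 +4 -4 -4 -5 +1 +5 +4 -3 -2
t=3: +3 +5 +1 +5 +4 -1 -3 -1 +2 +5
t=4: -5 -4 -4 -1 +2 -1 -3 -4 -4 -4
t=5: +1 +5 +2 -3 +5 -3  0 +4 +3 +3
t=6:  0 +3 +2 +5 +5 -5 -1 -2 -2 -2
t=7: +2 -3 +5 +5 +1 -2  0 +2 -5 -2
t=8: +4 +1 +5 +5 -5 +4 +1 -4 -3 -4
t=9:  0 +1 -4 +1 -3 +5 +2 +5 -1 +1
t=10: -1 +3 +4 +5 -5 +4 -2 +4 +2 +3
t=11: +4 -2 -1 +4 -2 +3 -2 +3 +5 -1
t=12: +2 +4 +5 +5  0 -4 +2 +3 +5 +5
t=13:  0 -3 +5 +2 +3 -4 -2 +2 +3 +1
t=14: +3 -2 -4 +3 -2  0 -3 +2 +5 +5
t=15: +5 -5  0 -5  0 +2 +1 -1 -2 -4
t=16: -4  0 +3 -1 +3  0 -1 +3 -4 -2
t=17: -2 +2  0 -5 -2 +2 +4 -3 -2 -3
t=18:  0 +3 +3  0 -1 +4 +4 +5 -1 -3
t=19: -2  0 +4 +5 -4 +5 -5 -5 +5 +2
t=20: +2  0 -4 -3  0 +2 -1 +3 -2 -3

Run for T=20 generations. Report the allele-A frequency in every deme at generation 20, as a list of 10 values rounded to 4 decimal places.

t=0: k=[0 0 0 0 112 0 0 0 0 0]
t=1: x=[0.0000 0.0000 0.0000 11.2000 89.6000 11.2000 0.0000 0.0000 0.0000 0.0000] k=[0 0 0 16 87 12 0 0 0 0]
t=2: x=[0.0000 0.0000 1.6000 21.5000 72.4000 18.3000 1.2000 0.0000 0.0000 0.0000] k=[0 0 0 18 67 19 6 0 0 0]
t=3: x=[0.0000 0.0000 1.8000 21.1000 57.3000 22.5000 6.7000 0.6000 0.0000 0.0000] k=[0 0 3 26 61 22 4 0 0 0]
t=4: x=[0.0000 0.3000 5.0000 27.2000 53.6000 24.1000 5.4000 0.4000 0.0000 0.0000] k=[0 0 1 26 56 23 2 0 0 0]
t=5: x=[0.0000 0.1000 3.4000 26.5000 49.7000 24.2000 3.9000 0.2000 0.0000 0.0000] k=[0 5 5 24 55 21 4 4 0 0]
t=6: x=[0.5000 4.5000 6.9000 25.2000 48.5000 22.7000 5.7000 3.6000 0.4000 0.0000] k=[1 8 9 30 54 18 5 2 0 0]
t=7: x=[1.7000 7.4000 11.0000 30.3000 48.0000 20.3000 6.0000 2.1000 0.2000 0.0000] k=[4 4 16 35 49 18 6 4 0 0]
t=8: x=[4.0000 5.2000 16.7000 34.5000 44.5000 19.9000 7.0000 3.8000 0.4000 0.0000] k=[8 6 22 40 40 24 8 0 0 0]
t=9: x=[7.8000 7.8000 22.2000 38.2000 38.4000 24.0000 8.8000 0.8000 0.0000 0.0000] k=[8 9 18 39 35 29 11 6 0 0]
t=10: x=[8.1000 9.8000 19.2000 36.5000 34.8000 27.8000 12.3000 5.9000 0.6000 0.0000] k=[7 13 23 42 30 32 10 10 3 0]
t=11: x=[7.6000 13.4000 23.9000 38.9000 31.4000 29.6000 12.2000 9.3000 3.4000 0.3000] k=[12 11 23 43 29 33 10 12 8 0]
t=12: x=[11.9000 12.3000 23.8000 39.6000 30.8000 30.3000 12.5000 11.4000 7.6000 0.8000] k=[14 16 29 45 31 26 15 14 13 6]
t=13: x=[14.2000 17.1000 29.3000 42.0000 31.9000 25.4000 16.0000 14.0000 12.4000 6.7000] k=[14 14 34 44 35 21 14 16 15 8]
t=14: x=[14.0000 16.0000 33.0000 42.1000 34.5000 21.7000 14.9000 15.7000 14.4000 8.7000] k=[17 14 29 45 33 22 12 18 19 14]
t=15: x=[16.7000 15.8000 29.1000 42.2000 33.1000 22.1000 13.6000 17.5000 18.4000 14.5000] k=[22 11 29 37 33 24 15 17 16 11]
t=16: x=[20.9000 13.9000 28.0000 35.8000 32.5000 24.0000 16.1000 16.7000 15.6000 11.5000] k=[17 14 31 35 36 24 15 20 12 10]
t=17: x=[16.7000 16.0000 29.7000 34.7000 34.7000 24.3000 16.4000 18.7000 12.6000 10.2000] k=[15 18 30 30 33 26 20 16 11 7]
t=18: x=[15.3000 18.9000 28.8000 30.3000 32.0000 26.1000 20.2000 15.9000 11.1000 7.4000] k=[15 22 32 30 31 30 24 21 10 4]
t=19: x=[15.7000 22.3000 30.8000 30.3000 30.8000 29.5000 24.3000 20.2000 10.5000 4.6000] k=[14 22 35 35 27 35 19 15 16 7]
t=20: x=[14.8000 22.5000 33.7000 34.2000 28.6000 32.6000 20.2000 15.5000 15.0000 7.9000] k=[17 23 30 31 29 35 19 19 13 5]

[0.1518, 0.2054, 0.2679, 0.2768, 0.2589, 0.3125, 0.1696, 0.1696, 0.1161, 0.0446]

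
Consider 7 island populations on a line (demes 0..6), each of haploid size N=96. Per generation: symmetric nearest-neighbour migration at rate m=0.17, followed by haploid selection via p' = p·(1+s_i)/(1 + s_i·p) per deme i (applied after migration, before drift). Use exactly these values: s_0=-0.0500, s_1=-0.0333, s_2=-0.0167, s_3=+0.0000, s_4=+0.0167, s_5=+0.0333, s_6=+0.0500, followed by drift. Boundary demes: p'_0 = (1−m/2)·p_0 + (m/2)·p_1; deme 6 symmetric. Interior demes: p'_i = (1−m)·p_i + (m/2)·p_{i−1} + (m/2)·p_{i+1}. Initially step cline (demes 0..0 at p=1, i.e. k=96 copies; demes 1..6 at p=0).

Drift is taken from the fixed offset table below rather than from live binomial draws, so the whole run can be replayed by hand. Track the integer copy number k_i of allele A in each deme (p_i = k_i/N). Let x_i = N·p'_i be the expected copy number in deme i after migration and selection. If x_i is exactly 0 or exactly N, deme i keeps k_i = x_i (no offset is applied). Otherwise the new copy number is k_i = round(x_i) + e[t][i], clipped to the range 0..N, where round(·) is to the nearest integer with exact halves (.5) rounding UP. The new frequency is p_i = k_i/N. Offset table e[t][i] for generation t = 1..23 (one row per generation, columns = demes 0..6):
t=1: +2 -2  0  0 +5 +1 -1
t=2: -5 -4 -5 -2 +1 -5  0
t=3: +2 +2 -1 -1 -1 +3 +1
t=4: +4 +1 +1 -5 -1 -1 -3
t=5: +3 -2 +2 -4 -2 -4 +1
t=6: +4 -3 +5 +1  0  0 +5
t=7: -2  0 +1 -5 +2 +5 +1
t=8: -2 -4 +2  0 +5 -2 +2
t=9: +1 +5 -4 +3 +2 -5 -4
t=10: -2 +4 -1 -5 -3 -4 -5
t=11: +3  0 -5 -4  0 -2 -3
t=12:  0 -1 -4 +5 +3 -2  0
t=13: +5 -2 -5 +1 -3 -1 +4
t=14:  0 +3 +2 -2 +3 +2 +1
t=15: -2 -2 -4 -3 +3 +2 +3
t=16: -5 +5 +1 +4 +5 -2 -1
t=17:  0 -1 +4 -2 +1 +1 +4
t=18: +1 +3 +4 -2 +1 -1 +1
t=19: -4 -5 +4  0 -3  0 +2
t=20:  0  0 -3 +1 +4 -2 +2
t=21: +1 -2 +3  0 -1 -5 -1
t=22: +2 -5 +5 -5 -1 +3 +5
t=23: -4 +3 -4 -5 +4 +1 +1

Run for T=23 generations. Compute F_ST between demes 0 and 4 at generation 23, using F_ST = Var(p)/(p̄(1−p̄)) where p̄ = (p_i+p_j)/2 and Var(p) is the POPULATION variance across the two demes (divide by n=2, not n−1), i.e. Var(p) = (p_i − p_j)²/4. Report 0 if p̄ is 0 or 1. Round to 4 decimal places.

t=0: k=[96 0 0 0 0 0 0]
t=1: x=[87.4488 7.9107 0.0000 0.0000 0.0000 0.0000 0.0000] k=[89 6 0 0 0 0 0]
t=2: x=[81.3184 12.1803 0.5015 0.0000 0.0000 0.0000 0.0000] k=[76 8 0 0 0 0 0]
t=3: x=[69.2414 12.7216 0.6687 0.0000 0.0000 0.0000 0.0000] k=[71 15 0 0 0 0 0]
t=4: x=[65.1766 17.9848 1.2540 0.0000 0.0000 0.0000 0.0000] k=[69 19 2 0 0 0 0]
t=5: x=[63.6593 21.2395 3.2221 0.1700 0.0000 0.0000 0.0000] k=[67 19 5 0 0 0 0]
t=6: x=[61.7992 21.3230 5.6744 0.4250 0.0000 0.0000 0.0000] k=[66 18 11 1 0 0 0]
t=7: x=[60.7843 20.9255 10.5853 1.7650 0.0864 0.0000 0.0000] k=[59 21 12 0 2 0 0]
t=8: x=[54.5665 22.8698 11.5725 1.1900 1.6872 0.1757 0.0000] k=[53 19 14 1 7 0 0]
t=9: x=[48.8802 20.9059 13.1280 2.6150 5.9873 0.6147 0.0000] k=[50 26 9 6 8 0 0]
t=10: x=[46.7293 25.9488 10.0376 6.4250 7.2604 0.7025 0.0000] k=[45 30 9 1 4 0 0]
t=11: x=[42.5068 28.8026 9.9537 1.9350 3.4598 0.3513 0.0000] k=[46 29 5 0 3 0 0]
t=12: x=[43.3328 27.7324 6.5120 0.6800 2.5305 0.2635 0.0000] k=[43 27 3 6 6 0 0]
t=13: x=[40.4349 25.6780 5.2114 5.7450 5.5764 0.5269 0.0000] k=[45 24 0 7 3 0 0]
t=14: x=[41.9996 23.1449 2.5922 6.0650 3.1348 0.2635 0.0000] k=[42 26 5 4 6 2 0]
t=15: x=[39.4429 24.9446 6.5958 4.2550 5.5764 2.2406 0.1785] k=[37 23 3 1 9 4 3]
t=16: x=[34.6661 21.9120 4.4579 1.8500 8.0158 4.4778 3.2341] k=[30 27 5 6 13 2 2]
t=17: x=[28.7024 24.7577 6.8471 6.5100 11.6383 3.0297 2.0978] k=[29 24 11 5 13 4 6]
t=18: x=[27.5564 22.7273 11.4244 6.1900 11.7244 5.0906 6.1030] k=[29 26 15 4 13 4 7]
t=19: x=[27.7228 24.6937 14.7881 5.7000 11.6383 5.1781 7.0575] k=[24 20 19 6 9 5 9]
t=20: x=[22.7574 19.7191 17.7352 7.3600 8.5329 5.8576 9.0522] k=[23 20 15 8 13 4 11]
t=21: x=[21.8668 19.3024 14.6201 9.0200 11.9826 5.5282 10.8664] k=[23 17 18 9 11 1 10]
t=22: x=[21.6187 17.1135 16.9141 9.9350 10.1291 2.6996 9.6503] k=[24 12 22 5 9 6 15]
t=23: x=[22.0955 13.4729 19.4426 6.7850 8.5329 7.2361 14.8367] k=[18 16 15 2 13 8 16]

0.0050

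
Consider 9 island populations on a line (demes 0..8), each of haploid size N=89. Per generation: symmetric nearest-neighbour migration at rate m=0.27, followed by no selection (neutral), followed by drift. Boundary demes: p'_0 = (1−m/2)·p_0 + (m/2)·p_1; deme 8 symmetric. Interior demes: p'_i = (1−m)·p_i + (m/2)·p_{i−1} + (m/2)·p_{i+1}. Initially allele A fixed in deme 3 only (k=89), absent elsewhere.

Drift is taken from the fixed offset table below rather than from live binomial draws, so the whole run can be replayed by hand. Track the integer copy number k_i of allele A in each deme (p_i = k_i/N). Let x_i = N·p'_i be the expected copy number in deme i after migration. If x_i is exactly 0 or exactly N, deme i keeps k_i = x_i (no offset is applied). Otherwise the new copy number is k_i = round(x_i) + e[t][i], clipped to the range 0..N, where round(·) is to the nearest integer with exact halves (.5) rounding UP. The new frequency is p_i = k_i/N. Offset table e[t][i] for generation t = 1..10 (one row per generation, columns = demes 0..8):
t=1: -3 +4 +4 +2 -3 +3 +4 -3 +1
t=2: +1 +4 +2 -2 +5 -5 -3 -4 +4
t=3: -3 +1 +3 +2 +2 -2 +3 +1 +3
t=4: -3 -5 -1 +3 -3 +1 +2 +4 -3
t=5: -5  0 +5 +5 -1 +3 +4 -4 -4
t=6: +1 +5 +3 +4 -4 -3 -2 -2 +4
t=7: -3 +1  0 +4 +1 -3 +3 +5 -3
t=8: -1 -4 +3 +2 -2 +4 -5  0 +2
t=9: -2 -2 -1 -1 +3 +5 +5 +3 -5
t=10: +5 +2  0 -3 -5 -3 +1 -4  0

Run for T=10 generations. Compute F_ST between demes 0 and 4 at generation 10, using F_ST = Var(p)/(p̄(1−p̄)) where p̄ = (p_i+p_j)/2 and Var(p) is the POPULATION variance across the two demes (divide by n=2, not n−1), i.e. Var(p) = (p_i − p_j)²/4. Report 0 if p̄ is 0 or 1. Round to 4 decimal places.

0.0442

t=0: k=[0 0 0 89 0 0 0 0 0]
t=1: x=[0.0000 0.0000 12.0150 64.9700 12.0150 0.0000 0.0000 0.0000 0.0000] k=[0 0 16 67 9 0 0 0 0]
t=2: x=[0.0000 2.1600 20.7250 52.2850 15.6150 1.2150 0.0000 0.0000 0.0000] k=[0 6 23 50 21 0 0 0 0]
t=3: x=[0.8100 7.4850 24.3500 42.4400 22.0800 2.8350 0.0000 0.0000 0.0000] k=[0 8 27 44 24 1 0 0 0]
t=4: x=[1.0800 9.4850 26.7300 39.0050 23.5950 3.9700 0.1350 0.0000 0.0000] k=[0 4 26 42 21 5 2 0 0]
t=5: x=[0.5400 6.4300 25.1900 37.0050 21.6750 6.7550 2.1350 0.2700 0.0000] k=[0 6 30 42 21 10 6 0 0]
t=6: x=[0.8100 8.4300 28.3800 37.5450 22.3500 10.9450 5.7300 0.8100 0.0000] k=[2 13 31 42 18 8 4 0 0]
t=7: x=[3.4850 13.9450 30.0550 37.2750 19.8900 8.8100 4.0000 0.5400 0.0000] k=[0 15 30 41 21 6 7 6 0]
t=8: x=[2.0250 15.0000 29.4600 36.8150 21.6750 8.1600 6.7300 5.3250 0.8100] k=[1 11 32 39 20 12 2 5 3]
t=9: x=[2.3500 12.4850 30.1100 35.4900 21.4850 11.7300 3.7550 4.3250 3.2700] k=[0 10 29 34 24 17 9 7 0]
t=10: x=[1.3500 11.2150 27.1100 31.9750 24.4050 16.8650 9.8100 6.3250 0.9450] k=[6 13 27 29 19 14 11 2 1]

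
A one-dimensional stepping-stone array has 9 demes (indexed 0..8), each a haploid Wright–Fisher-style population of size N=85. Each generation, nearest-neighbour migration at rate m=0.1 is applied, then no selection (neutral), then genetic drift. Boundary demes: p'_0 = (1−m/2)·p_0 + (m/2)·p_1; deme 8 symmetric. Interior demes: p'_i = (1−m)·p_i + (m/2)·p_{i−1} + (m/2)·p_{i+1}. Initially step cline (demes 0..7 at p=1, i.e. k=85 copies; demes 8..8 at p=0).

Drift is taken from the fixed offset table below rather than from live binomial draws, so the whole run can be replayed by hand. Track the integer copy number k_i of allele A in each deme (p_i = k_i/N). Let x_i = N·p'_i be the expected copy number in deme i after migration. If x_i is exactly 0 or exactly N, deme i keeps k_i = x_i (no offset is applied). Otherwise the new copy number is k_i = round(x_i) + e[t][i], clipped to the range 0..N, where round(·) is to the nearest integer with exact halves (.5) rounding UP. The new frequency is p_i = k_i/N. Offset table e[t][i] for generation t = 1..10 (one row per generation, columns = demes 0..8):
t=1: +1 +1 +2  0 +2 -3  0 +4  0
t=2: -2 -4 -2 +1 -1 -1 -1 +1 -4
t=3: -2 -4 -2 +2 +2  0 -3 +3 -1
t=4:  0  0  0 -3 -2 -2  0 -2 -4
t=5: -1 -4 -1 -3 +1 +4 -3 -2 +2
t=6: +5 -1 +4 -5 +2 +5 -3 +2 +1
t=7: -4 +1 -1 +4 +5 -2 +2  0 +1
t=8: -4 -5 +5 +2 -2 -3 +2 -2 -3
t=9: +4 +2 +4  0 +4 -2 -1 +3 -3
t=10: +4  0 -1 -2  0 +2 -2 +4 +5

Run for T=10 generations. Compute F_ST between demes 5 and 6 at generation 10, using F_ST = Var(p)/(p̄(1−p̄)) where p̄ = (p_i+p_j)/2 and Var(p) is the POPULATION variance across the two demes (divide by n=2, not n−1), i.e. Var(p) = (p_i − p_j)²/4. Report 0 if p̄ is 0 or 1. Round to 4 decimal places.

t=0: k=[85 85 85 85 85 85 85 85 0]
t=1: x=[85.0000 85.0000 85.0000 85.0000 85.0000 85.0000 85.0000 80.7500 4.2500] k=[85 85 85 85 85 85 85 85 4]
t=2: x=[85.0000 85.0000 85.0000 85.0000 85.0000 85.0000 85.0000 80.9500 8.0500] k=[85 85 85 85 85 85 85 82 4]
t=3: x=[85.0000 85.0000 85.0000 85.0000 85.0000 85.0000 84.8500 78.2500 7.9000] k=[85 85 85 85 85 85 82 81 7]
t=4: x=[85.0000 85.0000 85.0000 85.0000 85.0000 84.8500 82.1000 77.3500 10.7000] k=[85 85 85 85 85 83 82 75 7]
t=5: x=[85.0000 85.0000 85.0000 85.0000 84.9000 83.0500 81.7000 71.9500 10.4000] k=[85 85 85 85 85 85 79 70 12]
t=6: x=[85.0000 85.0000 85.0000 85.0000 85.0000 84.7000 78.8500 67.5500 14.9000] k=[85 85 85 85 85 85 76 70 16]
t=7: x=[85.0000 85.0000 85.0000 85.0000 85.0000 84.5500 76.1500 67.6000 18.7000] k=[85 85 85 85 85 83 78 68 20]
t=8: x=[85.0000 85.0000 85.0000 85.0000 84.9000 82.8500 77.7500 66.1000 22.4000] k=[85 85 85 85 83 80 80 64 19]
t=9: x=[85.0000 85.0000 85.0000 84.9000 82.9500 80.1500 79.2000 62.5500 21.2500] k=[85 85 85 85 85 78 78 66 18]
t=10: x=[85.0000 85.0000 85.0000 85.0000 84.6500 78.3500 77.4000 64.2000 20.4000] k=[85 85 85 85 85 80 75 68 25]

0.0108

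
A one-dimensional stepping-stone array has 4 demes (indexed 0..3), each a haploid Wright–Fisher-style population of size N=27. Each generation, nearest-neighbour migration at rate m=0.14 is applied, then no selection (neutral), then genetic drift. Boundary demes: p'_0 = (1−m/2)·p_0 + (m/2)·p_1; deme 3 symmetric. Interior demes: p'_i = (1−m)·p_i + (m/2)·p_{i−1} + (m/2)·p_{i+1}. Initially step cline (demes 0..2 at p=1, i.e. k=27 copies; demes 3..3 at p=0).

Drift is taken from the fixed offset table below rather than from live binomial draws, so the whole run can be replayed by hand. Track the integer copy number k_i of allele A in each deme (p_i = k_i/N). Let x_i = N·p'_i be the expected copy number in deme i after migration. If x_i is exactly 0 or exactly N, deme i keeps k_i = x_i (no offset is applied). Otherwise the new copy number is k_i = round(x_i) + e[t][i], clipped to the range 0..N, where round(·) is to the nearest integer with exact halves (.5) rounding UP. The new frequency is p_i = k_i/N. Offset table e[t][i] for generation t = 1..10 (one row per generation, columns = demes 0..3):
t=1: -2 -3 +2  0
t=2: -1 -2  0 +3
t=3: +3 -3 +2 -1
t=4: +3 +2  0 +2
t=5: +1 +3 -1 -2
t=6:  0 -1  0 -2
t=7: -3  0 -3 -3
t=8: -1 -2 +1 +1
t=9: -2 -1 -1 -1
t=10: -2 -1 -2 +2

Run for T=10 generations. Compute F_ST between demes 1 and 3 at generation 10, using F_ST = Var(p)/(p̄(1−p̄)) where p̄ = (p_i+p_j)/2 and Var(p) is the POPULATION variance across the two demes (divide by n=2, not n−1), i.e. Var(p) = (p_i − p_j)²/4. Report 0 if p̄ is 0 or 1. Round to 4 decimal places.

0.1420

t=0: k=[27 27 27 0]
t=1: x=[27.0000 27.0000 25.1100 1.8900] k=[27 27 27 2]
t=2: x=[27.0000 27.0000 25.2500 3.7500] k=[27 27 25 7]
t=3: x=[27.0000 26.8600 23.8800 8.2600] k=[27 24 26 7]
t=4: x=[26.7900 24.3500 24.5300 8.3300] k=[27 26 25 10]
t=5: x=[26.9300 26.0000 24.0200 11.0500] k=[27 27 23 9]
t=6: x=[27.0000 26.7200 22.3000 9.9800] k=[27 26 22 8]
t=7: x=[26.9300 25.7900 21.3000 8.9800] k=[24 26 18 6]
t=8: x=[24.1400 25.3000 17.7200 6.8400] k=[23 23 19 8]
t=9: x=[23.0000 22.7200 18.5100 8.7700] k=[21 22 18 8]
t=10: x=[21.0700 21.6500 17.5800 8.7000] k=[19 21 16 11]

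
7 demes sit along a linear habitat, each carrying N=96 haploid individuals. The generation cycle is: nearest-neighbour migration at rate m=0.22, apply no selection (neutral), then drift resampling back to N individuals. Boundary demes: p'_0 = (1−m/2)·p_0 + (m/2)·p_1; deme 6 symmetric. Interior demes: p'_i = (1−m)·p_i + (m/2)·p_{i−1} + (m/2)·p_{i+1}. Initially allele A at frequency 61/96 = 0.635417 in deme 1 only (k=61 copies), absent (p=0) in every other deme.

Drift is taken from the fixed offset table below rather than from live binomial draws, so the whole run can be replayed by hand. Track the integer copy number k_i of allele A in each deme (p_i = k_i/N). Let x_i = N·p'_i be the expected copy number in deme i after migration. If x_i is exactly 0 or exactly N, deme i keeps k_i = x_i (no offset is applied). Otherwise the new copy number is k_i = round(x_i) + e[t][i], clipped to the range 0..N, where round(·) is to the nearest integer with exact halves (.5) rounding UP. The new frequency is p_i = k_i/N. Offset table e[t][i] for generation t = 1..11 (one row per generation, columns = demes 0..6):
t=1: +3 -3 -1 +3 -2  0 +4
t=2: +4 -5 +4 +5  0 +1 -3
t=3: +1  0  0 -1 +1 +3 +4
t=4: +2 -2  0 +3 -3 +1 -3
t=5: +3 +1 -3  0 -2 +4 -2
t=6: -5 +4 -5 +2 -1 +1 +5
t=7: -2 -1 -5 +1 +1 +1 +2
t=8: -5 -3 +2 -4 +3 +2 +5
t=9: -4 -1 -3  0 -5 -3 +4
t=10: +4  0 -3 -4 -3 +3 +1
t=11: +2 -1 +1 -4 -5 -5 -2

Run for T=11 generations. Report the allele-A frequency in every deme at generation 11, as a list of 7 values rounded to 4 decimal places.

t=0: k=[0 61 0 0 0 0 0]
t=1: x=[6.7100 47.5800 6.7100 0.0000 0.0000 0.0000 0.0000] k=[10 45 6 0 0 0 0]
t=2: x=[13.8500 36.8600 9.6300 0.6600 0.0000 0.0000 0.0000] k=[18 32 14 6 0 0 0]
t=3: x=[19.5400 28.4800 15.1000 6.2200 0.6600 0.0000 0.0000] k=[21 28 15 5 2 0 0]
t=4: x=[21.7700 25.8000 15.3300 5.7700 2.1100 0.2200 0.0000] k=[24 24 15 9 0 1 0]
t=5: x=[24.0000 23.0100 15.3300 8.6700 1.1000 0.7800 0.1100] k=[27 24 12 9 0 5 0]
t=6: x=[26.6700 23.0100 12.9900 8.3400 1.5400 3.9000 0.5500] k=[22 27 8 10 1 5 6]
t=7: x=[22.5500 24.3600 10.3100 8.7900 2.4300 4.6700 5.8900] k=[21 23 5 10 3 6 8]
t=8: x=[21.2200 20.8000 7.5300 8.6800 4.1000 5.8900 7.7800] k=[16 18 10 5 7 8 13]
t=9: x=[16.2200 16.9000 10.3300 5.7700 6.8900 8.4400 12.4500] k=[12 16 7 6 2 5 16]
t=10: x=[12.4400 14.5700 7.8800 5.6700 2.7700 5.8800 14.7900] k=[16 15 5 2 0 9 16]
t=11: x=[15.8900 14.0100 5.7700 2.1100 1.2100 8.7800 15.2300] k=[18 13 7 0 0 4 13]

[0.1875, 0.1354, 0.0729, 0.0000, 0.0000, 0.0417, 0.1354]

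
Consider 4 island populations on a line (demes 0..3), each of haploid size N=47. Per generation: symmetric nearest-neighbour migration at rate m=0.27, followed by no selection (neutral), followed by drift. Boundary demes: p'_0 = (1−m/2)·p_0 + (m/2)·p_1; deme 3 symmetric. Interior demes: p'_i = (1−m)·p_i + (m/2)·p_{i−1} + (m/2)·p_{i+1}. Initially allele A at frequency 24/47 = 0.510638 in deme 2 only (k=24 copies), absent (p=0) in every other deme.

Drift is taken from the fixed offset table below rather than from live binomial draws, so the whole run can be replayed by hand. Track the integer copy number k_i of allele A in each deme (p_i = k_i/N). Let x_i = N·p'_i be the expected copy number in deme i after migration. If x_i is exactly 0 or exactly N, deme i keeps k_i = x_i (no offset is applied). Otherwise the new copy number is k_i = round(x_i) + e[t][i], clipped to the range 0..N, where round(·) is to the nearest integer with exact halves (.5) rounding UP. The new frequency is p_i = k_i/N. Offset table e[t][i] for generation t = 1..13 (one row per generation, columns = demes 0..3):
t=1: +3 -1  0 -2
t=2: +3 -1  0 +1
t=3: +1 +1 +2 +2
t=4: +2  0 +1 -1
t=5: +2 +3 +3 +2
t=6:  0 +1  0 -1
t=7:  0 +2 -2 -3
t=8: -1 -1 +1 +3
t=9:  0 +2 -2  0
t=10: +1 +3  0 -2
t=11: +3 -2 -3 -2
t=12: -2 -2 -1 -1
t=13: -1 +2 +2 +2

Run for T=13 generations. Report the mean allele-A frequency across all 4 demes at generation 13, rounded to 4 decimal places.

0.2074

t=0: k=[0 0 24 0]
t=1: x=[0.0000 3.2400 17.5200 3.2400] k=[0 2 18 1]
t=2: x=[0.2700 3.8900 13.5450 3.2950] k=[3 3 14 4]
t=3: x=[3.0000 4.4850 11.1650 5.3500] k=[4 5 13 7]
t=4: x=[4.1350 5.9450 11.1100 7.8100] k=[6 6 12 7]
t=5: x=[6.0000 6.8100 10.5150 7.6750] k=[8 10 14 10]
t=6: x=[8.2700 10.2700 12.9200 10.5400] k=[8 11 13 10]
t=7: x=[8.4050 10.8650 12.3250 10.4050] k=[8 13 10 7]
t=8: x=[8.6750 11.9200 10.0000 7.4050] k=[8 11 11 10]
t=9: x=[8.4050 10.5950 10.8650 10.1350] k=[8 13 9 10]
t=10: x=[8.6750 11.7850 9.6750 9.8650] k=[10 15 10 8]
t=11: x=[10.6750 13.6500 10.4050 8.2700] k=[14 12 7 6]
t=12: x=[13.7300 11.5950 7.5400 6.1350] k=[12 10 7 5]
t=13: x=[11.7300 9.8650 7.1350 5.2700] k=[11 12 9 7]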